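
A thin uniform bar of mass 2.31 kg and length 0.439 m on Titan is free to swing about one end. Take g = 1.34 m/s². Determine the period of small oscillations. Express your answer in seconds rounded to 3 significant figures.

2.94 s

For a physical pendulum T = 2π√(I/(mgd)), with d = 0.2195 m from pivot to centre of mass.
I_cm = mL²/12 = 2.31 × 0.439²/12 = 0.03710 kg·m²; I = I_cm + md² = 0.03710 + 2.31 × 0.2195² = 0.1484 kg·m².
T = 2π√(0.1484/(2.31 × 1.34 × 0.2195)) = 2.94 s.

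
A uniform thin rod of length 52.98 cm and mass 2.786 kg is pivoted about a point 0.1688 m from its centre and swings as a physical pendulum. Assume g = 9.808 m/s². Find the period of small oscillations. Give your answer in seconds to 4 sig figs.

1.112 s

For a physical pendulum T = 2π√(I/(mgd)), with d = 0.16880 m from pivot to centre of mass.
I_cm = mL²/12 = 2.786 × 0.5298²/12 = 0.065166 kg·m²; I = I_cm + md² = 0.065166 + 2.786 × 0.16880² = 0.14455 kg·m².
T = 2π√(0.14455/(2.786 × 9.808 × 0.16880)) = 1.112 s.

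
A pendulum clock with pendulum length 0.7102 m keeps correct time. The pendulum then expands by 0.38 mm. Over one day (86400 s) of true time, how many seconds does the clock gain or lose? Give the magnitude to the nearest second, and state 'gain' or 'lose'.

lose 23 s

T ∝ √L, so T'/T = √(0.71058/0.7102) = 1.00027.
In 86400 s of true time the clock registers 86400/1.00027 = 86376.9 s, so it loses 23 s.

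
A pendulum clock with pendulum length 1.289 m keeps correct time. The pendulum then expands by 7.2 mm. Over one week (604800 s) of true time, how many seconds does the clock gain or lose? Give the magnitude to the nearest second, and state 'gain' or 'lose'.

T ∝ √L, so T'/T = √(1.29620/1.289) = 1.00279.
In 604800 s of true time the clock registers 604800/1.00279 = 603117.9 s, so it loses 1682 s.

lose 1682 s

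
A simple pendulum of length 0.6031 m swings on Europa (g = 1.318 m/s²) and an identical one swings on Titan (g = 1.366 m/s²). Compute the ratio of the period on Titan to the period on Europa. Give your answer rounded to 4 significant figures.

0.9823

T ∝ 1/√g, so T₂/T₁ = √(g₁/g₂) = √(1.318/1.366) = 0.9823.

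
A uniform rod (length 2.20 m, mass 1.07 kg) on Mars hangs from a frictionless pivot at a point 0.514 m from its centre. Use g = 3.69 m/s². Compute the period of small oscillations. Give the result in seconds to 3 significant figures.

3.73 s

For a physical pendulum T = 2π√(I/(mgd)), with d = 0.5140 m from pivot to centre of mass.
I_cm = mL²/12 = 1.07 × 2.20²/12 = 0.4316 kg·m²; I = I_cm + md² = 0.4316 + 1.07 × 0.5140² = 0.7143 kg·m².
T = 2π√(0.7143/(1.07 × 3.69 × 0.5140)) = 3.73 s.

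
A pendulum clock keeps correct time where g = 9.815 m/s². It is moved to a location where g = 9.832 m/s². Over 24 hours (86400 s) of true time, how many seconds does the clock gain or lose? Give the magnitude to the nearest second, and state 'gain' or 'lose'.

The clock's period scales as T ∝ 1/√g, so T'/T = √(9.815/9.832) = 0.999135.
In 86400 s of true time the clock registers 86400/0.999135 = 86474.8 s, so it gains 75 s.

gain 75 s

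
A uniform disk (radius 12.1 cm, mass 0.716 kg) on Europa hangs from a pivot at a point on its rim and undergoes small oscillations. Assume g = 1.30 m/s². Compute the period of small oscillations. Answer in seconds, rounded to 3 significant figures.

2.35 s

I_cm = ½mr² = 0.005241 kg·m². The pivot is at distance d = 0.121 m from the centre of mass.
By the parallel-axis theorem, I = I_cm + md² = 0.005241 + 0.01048 = 0.01572 kg·m².
T = 2π√(I/(mgd)) = 2π√(0.01572/(0.716 × 1.30 × 0.121)) = 2.35 s.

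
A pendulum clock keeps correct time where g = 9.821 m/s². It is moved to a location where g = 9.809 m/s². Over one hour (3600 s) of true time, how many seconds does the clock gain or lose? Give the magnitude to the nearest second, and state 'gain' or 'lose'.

lose 2 s

The clock's period scales as T ∝ 1/√g, so T'/T = √(9.821/9.809) = 1.00061.
In 3600 s of true time the clock registers 3600/1.00061 = 3597.8 s, so it loses 2 s.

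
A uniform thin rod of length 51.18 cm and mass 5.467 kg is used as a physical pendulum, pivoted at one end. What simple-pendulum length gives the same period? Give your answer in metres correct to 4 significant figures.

0.3412 m

The equivalent simple-pendulum length is L_eq = I/(md), where I is about the pivot and d = 0.25590 m.
I_cm = (1/12)mL² = 0.11934 kg·m², so I = I_cm + md² = 0.11934 + 0.35801 = 0.47734 kg·m².
L_eq = 0.47734/(5.467 × 0.25590) = 0.3412 m.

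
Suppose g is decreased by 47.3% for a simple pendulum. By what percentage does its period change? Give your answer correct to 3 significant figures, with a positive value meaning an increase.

37.8%

T ∝ 1/√g, so T'/T = 1/√(0.5270) = 1.378.
Percentage change in T = (1.378 − 1) × 100% = 37.8%.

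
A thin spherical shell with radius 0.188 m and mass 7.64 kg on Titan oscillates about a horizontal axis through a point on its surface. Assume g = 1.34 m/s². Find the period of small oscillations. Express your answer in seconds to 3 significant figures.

3.04 s

I_cm = (2/3)mr² = 0.1800 kg·m². The pivot is at distance d = 0.188 m from the centre of mass.
By the parallel-axis theorem, I = I_cm + md² = 0.1800 + 0.2700 = 0.4500 kg·m².
T = 2π√(I/(mgd)) = 2π√(0.4500/(7.64 × 1.34 × 0.188)) = 3.04 s.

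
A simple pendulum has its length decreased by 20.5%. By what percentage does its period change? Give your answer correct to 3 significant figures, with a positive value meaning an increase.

-10.8%

T ∝ √L, so T'/T = √(0.7950) = 0.8916.
Percentage change in T = (0.8916 − 1) × 100% = -10.8%.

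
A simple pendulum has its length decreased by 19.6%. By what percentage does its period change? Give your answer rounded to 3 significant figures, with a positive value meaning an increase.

T ∝ √L, so T'/T = √(0.8040) = 0.8967.
Percentage change in T = (0.8967 − 1) × 100% = -10.3%.

-10.3%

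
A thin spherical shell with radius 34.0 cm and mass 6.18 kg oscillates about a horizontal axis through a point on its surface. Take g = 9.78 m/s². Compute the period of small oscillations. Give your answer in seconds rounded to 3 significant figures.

I_cm = (2/3)mr² = 0.4763 kg·m². The pivot is at distance d = 0.340 m from the centre of mass.
By the parallel-axis theorem, I = I_cm + md² = 0.4763 + 0.7144 = 1.191 kg·m².
T = 2π√(I/(mgd)) = 2π√(1.191/(6.18 × 9.78 × 0.340)) = 1.51 s.

1.51 s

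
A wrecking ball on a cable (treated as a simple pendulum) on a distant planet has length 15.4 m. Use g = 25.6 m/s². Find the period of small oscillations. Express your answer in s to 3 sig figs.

T = 2π√(L/g) = 2π√(15.4/25.6) = 2π × 0.7756 = 4.87 s.

4.87 s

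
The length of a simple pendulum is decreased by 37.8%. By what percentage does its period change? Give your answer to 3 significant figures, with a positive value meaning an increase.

T ∝ √L, so T'/T = √(0.6220) = 0.7887.
Percentage change in T = (0.7887 − 1) × 100% = -21.1%.

-21.1%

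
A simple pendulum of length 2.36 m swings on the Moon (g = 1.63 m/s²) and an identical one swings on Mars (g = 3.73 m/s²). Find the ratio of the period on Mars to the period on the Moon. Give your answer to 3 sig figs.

T ∝ 1/√g, so T₂/T₁ = √(g₁/g₂) = √(1.63/3.73) = 0.661.

0.661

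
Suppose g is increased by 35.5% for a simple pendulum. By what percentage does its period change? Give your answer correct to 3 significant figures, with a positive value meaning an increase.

T ∝ 1/√g, so T'/T = 1/√(1.355) = 0.8591.
Percentage change in T = (0.8591 − 1) × 100% = -14.1%.

-14.1%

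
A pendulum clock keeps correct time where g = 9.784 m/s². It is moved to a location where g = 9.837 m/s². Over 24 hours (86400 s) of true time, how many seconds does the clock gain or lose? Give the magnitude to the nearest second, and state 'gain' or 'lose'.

gain 234 s

The clock's period scales as T ∝ 1/√g, so T'/T = √(9.784/9.837) = 0.997302.
In 86400 s of true time the clock registers 86400/0.997302 = 86633.7 s, so it gains 234 s.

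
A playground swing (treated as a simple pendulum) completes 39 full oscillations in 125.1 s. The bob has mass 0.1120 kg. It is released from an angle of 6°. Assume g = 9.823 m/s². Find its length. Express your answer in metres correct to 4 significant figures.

T = 125.1/39 = 3.2077 s.
From T = 2π√(L/g), L = gT²/(4π²) = 9.823 × 3.2077²/(4π²) = 2.560 m.

2.560 m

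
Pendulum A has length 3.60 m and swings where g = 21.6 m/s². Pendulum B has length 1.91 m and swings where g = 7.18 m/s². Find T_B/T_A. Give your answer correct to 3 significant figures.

1.26

T = 2π√(L/g), so T_B/T_A = √((L_B/g_B)/(L_A/g_A)) = √((1.91/7.18)/(3.60/21.6)) = 1.26.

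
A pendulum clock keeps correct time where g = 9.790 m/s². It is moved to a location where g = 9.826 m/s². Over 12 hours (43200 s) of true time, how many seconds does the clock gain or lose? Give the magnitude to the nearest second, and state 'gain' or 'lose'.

The clock's period scales as T ∝ 1/√g, so T'/T = √(9.790/9.826) = 0.998166.
In 43200 s of true time the clock registers 43200/0.998166 = 43279.4 s, so it gains 79 s.

gain 79 s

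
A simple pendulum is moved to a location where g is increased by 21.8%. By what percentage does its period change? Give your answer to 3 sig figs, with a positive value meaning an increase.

-9.39%

T ∝ 1/√g, so T'/T = 1/√(1.218) = 0.9061.
Percentage change in T = (0.9061 − 1) × 100% = -9.39%.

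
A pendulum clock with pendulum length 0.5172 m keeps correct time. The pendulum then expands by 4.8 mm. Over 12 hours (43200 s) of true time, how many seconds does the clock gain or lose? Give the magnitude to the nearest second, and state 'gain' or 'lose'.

lose 199 s

T ∝ √L, so T'/T = √(0.52200/0.5172) = 1.00463.
In 43200 s of true time the clock registers 43200/1.00463 = 43000.9 s, so it loses 199 s.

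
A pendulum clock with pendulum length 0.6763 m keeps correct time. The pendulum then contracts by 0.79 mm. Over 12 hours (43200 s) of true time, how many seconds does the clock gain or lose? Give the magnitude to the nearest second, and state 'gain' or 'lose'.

T ∝ √L, so T'/T = √(0.67551/0.6763) = 0.999416.
In 43200 s of true time the clock registers 43200/0.999416 = 43225.3 s, so it gains 25 s.

gain 25 s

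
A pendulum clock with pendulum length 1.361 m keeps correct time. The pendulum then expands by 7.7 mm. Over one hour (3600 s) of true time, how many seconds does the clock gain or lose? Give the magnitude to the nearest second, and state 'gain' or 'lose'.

T ∝ √L, so T'/T = √(1.36870/1.361) = 1.00282.
In 3600 s of true time the clock registers 3600/1.00282 = 3589.9 s, so it loses 10 s.

lose 10 s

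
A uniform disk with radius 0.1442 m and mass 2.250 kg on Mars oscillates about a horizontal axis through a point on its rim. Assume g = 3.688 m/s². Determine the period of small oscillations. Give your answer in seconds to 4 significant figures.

1.522 s

I_cm = ½mr² = 0.023393 kg·m². The pivot is at distance d = 0.1442 m from the centre of mass.
By the parallel-axis theorem, I = I_cm + md² = 0.023393 + 0.046786 = 0.070179 kg·m².
T = 2π√(I/(mgd)) = 2π√(0.070179/(2.250 × 3.688 × 0.1442)) = 1.522 s.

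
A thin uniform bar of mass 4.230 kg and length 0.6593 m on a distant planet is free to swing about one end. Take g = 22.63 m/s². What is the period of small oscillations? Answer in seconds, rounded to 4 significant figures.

0.8757 s

For a physical pendulum T = 2π√(I/(mgd)), with d = 0.32965 m from pivot to centre of mass.
I_cm = mL²/12 = 4.230 × 0.6593²/12 = 0.15322 kg·m²; I = I_cm + md² = 0.15322 + 4.230 × 0.32965² = 0.61289 kg·m².
T = 2π√(0.61289/(4.230 × 22.63 × 0.32965)) = 0.8757 s.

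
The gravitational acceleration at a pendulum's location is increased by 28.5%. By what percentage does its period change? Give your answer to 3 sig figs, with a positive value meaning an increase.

-11.8%

T ∝ 1/√g, so T'/T = 1/√(1.285) = 0.8822.
Percentage change in T = (0.8822 − 1) × 100% = -11.8%.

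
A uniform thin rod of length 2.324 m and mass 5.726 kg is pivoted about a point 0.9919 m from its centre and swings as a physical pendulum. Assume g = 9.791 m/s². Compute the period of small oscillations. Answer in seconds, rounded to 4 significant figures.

2.414 s

For a physical pendulum T = 2π√(I/(mgd)), with d = 0.99190 m from pivot to centre of mass.
I_cm = mL²/12 = 5.726 × 2.324²/12 = 2.5772 kg·m²; I = I_cm + md² = 2.5772 + 5.726 × 0.99190² = 8.2108 kg·m².
T = 2π√(8.2108/(5.726 × 9.791 × 0.99190)) = 2.414 s.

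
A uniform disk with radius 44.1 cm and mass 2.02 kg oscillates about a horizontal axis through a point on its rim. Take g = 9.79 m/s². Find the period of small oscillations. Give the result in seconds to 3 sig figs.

I_cm = ½mr² = 0.1964 kg·m². The pivot is at distance d = 0.441 m from the centre of mass.
By the parallel-axis theorem, I = I_cm + md² = 0.1964 + 0.3929 = 0.5893 kg·m².
T = 2π√(I/(mgd)) = 2π√(0.5893/(2.02 × 9.79 × 0.441)) = 1.63 s.

1.63 s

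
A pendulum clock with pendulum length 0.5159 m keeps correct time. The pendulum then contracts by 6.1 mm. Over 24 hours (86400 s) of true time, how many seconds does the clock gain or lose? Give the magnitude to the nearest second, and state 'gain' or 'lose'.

T ∝ √L, so T'/T = √(0.50980/0.5159) = 0.994070.
In 86400 s of true time the clock registers 86400/0.994070 = 86915.4 s, so it gains 515 s.

gain 515 s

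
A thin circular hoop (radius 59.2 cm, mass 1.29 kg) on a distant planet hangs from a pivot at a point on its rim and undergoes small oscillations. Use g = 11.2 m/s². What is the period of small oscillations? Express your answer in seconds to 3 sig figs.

2.04 s

I_cm = mr² = 0.4521 kg·m². The pivot is at distance d = 0.592 m from the centre of mass.
By the parallel-axis theorem, I = I_cm + md² = 0.4521 + 0.4521 = 0.9042 kg·m².
T = 2π√(I/(mgd)) = 2π√(0.9042/(1.29 × 11.2 × 0.592)) = 2.04 s.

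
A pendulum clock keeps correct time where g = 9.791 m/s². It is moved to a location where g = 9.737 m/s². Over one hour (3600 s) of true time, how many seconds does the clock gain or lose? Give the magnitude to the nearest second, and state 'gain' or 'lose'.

lose 10 s

The clock's period scales as T ∝ 1/√g, so T'/T = √(9.791/9.737) = 1.00277.
In 3600 s of true time the clock registers 3600/1.00277 = 3590.1 s, so it loses 10 s.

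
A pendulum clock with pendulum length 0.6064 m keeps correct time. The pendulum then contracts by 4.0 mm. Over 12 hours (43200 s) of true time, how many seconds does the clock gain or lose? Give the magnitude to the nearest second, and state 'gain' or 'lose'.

T ∝ √L, so T'/T = √(0.60240/0.6064) = 0.996696.
In 43200 s of true time the clock registers 43200/0.996696 = 43343.2 s, so it gains 143 s.

gain 143 s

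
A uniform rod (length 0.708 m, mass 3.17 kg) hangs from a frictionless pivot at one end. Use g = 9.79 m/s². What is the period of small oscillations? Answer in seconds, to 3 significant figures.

1.38 s

For a physical pendulum T = 2π√(I/(mgd)), with d = 0.3540 m from pivot to centre of mass.
I_cm = mL²/12 = 3.17 × 0.708²/12 = 0.1324 kg·m²; I = I_cm + md² = 0.1324 + 3.17 × 0.3540² = 0.5297 kg·m².
T = 2π√(0.5297/(3.17 × 9.79 × 0.3540)) = 1.38 s.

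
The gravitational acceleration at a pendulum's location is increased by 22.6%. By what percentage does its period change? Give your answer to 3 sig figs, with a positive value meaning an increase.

T ∝ 1/√g, so T'/T = 1/√(1.226) = 0.9031.
Percentage change in T = (0.9031 − 1) × 100% = -9.69%.

-9.69%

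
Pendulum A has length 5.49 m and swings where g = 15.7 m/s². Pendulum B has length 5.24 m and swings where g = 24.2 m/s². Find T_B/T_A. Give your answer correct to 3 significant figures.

T = 2π√(L/g), so T_B/T_A = √((L_B/g_B)/(L_A/g_A)) = √((5.24/24.2)/(5.49/15.7)) = 0.787.

0.787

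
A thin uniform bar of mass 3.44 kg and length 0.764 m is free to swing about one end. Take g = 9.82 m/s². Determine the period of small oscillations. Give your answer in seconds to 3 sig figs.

1.43 s

For a physical pendulum T = 2π√(I/(mgd)), with d = 0.3820 m from pivot to centre of mass.
I_cm = mL²/12 = 3.44 × 0.764²/12 = 0.1673 kg·m²; I = I_cm + md² = 0.1673 + 3.44 × 0.3820² = 0.6693 kg·m².
T = 2π√(0.6693/(3.44 × 9.82 × 0.3820)) = 1.43 s.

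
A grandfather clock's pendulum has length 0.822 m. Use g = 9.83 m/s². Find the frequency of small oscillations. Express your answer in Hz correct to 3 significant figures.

0.550 Hz

T = 2π√(L/g) = 2π√(0.822/9.83) = 1.817 s, so f = 1/T = 0.550 Hz.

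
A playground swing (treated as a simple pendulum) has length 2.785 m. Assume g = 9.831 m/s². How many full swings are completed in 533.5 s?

T = 2π√(L/g) = 2π√(2.785/9.831) = 3.3442 s.
Number of complete oscillations = ⌊533.5/3.3442⌋ = ⌊159.53⌋ = 159.

159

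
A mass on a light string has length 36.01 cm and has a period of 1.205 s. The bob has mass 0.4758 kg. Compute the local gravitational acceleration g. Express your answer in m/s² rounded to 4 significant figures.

From T = 2π√(L/g), g = 4π²L/T² = 4π² × 0.3601/1.2050² = 9.791 m/s².

9.791 m/s²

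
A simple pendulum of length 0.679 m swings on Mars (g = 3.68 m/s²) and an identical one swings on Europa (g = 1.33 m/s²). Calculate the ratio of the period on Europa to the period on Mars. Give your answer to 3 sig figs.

1.66

T ∝ 1/√g, so T₂/T₁ = √(g₁/g₂) = √(3.68/1.33) = 1.66.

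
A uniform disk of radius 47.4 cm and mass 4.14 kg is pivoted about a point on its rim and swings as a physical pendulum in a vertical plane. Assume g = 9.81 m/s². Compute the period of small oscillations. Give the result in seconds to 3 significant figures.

I_cm = ½mr² = 0.4651 kg·m². The pivot is at distance d = 0.474 m from the centre of mass.
By the parallel-axis theorem, I = I_cm + md² = 0.4651 + 0.9302 = 1.395 kg·m².
T = 2π√(I/(mgd)) = 2π√(1.395/(4.14 × 9.81 × 0.474)) = 1.69 s.

1.69 s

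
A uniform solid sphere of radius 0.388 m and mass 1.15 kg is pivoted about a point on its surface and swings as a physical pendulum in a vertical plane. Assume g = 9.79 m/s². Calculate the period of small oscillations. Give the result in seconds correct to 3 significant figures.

I_cm = (2/5)mr² = 0.06925 kg·m². The pivot is at distance d = 0.388 m from the centre of mass.
By the parallel-axis theorem, I = I_cm + md² = 0.06925 + 0.1731 = 0.2424 kg·m².
T = 2π√(I/(mgd)) = 2π√(0.2424/(1.15 × 9.79 × 0.388)) = 1.48 s.

1.48 s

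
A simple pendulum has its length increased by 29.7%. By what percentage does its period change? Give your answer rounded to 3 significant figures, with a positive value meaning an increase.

T ∝ √L, so T'/T = √(1.297) = 1.139.
Percentage change in T = (1.139 − 1) × 100% = 13.9%.

13.9%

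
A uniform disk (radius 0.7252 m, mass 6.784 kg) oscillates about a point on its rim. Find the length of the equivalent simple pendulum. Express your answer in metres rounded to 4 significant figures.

The equivalent simple-pendulum length is L_eq = I/(md), where I is about the pivot and d = 0.72520 m.
I_cm = ½mR² = 1.7839 kg·m², so I = I_cm + md² = 1.7839 + 3.5678 = 5.3517 kg·m².
L_eq = 5.3517/(6.784 × 0.72520) = 1.088 m.

1.088 m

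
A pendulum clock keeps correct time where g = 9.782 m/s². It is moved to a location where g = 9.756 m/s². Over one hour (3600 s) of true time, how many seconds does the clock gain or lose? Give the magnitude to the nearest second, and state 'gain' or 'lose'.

lose 5 s

The clock's period scales as T ∝ 1/√g, so T'/T = √(9.782/9.756) = 1.00133.
In 3600 s of true time the clock registers 3600/1.00133 = 3595.2 s, so it loses 5 s.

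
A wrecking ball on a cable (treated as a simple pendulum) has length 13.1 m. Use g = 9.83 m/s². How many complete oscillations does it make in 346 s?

47

T = 2π√(L/g) = 2π√(13.1/9.83) = 7.253 s.
Number of complete oscillations = ⌊346/7.253⌋ = ⌊47.70⌋ = 47.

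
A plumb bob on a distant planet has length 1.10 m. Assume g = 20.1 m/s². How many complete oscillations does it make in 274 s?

186

T = 2π√(L/g) = 2π√(1.10/20.1) = 1.470 s.
Number of complete oscillations = ⌊274/1.470⌋ = ⌊186.4⌋ = 186.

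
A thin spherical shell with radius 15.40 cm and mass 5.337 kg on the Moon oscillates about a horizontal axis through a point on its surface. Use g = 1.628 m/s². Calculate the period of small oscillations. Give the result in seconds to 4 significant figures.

I_cm = (2/3)mr² = 0.084382 kg·m². The pivot is at distance d = 0.1540 m from the centre of mass.
By the parallel-axis theorem, I = I_cm + md² = 0.084382 + 0.12657 = 0.21095 kg·m².
T = 2π√(I/(mgd)) = 2π√(0.21095/(5.337 × 1.628 × 0.1540)) = 2.495 s.

2.495 s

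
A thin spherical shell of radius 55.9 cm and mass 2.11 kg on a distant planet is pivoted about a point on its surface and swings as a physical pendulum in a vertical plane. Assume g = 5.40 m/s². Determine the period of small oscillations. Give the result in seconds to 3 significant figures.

I_cm = (2/3)mr² = 0.4396 kg·m². The pivot is at distance d = 0.559 m from the centre of mass.
By the parallel-axis theorem, I = I_cm + md² = 0.4396 + 0.6593 = 1.099 kg·m².
T = 2π√(I/(mgd)) = 2π√(1.099/(2.11 × 5.40 × 0.559)) = 2.61 s.

2.61 s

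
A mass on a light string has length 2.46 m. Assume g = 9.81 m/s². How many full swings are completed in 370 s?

T = 2π√(L/g) = 2π√(2.46/9.81) = 3.146 s.
Number of complete oscillations = ⌊370/3.146⌋ = ⌊117.6⌋ = 117.

117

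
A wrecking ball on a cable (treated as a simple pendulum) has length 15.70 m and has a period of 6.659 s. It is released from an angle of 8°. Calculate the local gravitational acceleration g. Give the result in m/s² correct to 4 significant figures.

From T = 2π√(L/g), g = 4π²L/T² = 4π² × 15.70/6.6590² = 13.98 m/s².

13.98 m/s²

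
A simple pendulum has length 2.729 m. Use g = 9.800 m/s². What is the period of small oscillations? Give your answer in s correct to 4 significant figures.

T = 2π√(L/g) = 2π√(2.729/9.800) = 2π × 0.52770 = 3.316 s.

3.316 s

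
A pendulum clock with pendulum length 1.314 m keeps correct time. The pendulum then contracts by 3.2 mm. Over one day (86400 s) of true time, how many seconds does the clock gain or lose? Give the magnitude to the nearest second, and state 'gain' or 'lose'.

T ∝ √L, so T'/T = √(1.31080/1.314) = 0.998782.
In 86400 s of true time the clock registers 86400/0.998782 = 86505.4 s, so it gains 105 s.

gain 105 s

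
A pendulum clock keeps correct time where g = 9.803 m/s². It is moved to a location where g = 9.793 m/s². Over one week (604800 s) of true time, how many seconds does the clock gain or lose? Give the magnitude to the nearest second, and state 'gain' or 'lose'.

The clock's period scales as T ∝ 1/√g, so T'/T = √(9.803/9.793) = 1.00051.
In 604800 s of true time the clock registers 604800/1.00051 = 604491.4 s, so it loses 309 s.

lose 309 s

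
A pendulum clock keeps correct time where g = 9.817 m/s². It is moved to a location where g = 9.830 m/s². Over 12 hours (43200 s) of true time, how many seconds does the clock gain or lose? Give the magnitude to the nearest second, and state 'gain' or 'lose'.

The clock's period scales as T ∝ 1/√g, so T'/T = √(9.817/9.830) = 0.999339.
In 43200 s of true time the clock registers 43200/0.999339 = 43228.6 s, so it gains 29 s.

gain 29 s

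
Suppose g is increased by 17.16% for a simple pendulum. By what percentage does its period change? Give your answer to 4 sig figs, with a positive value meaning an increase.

-7.613%

T ∝ 1/√g, so T'/T = 1/√(1.1716) = 0.92387.
Percentage change in T = (0.92387 − 1) × 100% = -7.613%.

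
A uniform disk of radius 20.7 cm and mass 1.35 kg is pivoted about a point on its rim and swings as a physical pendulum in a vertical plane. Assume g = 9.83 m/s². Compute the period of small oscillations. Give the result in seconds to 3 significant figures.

1.12 s

I_cm = ½mr² = 0.02892 kg·m². The pivot is at distance d = 0.207 m from the centre of mass.
By the parallel-axis theorem, I = I_cm + md² = 0.02892 + 0.05785 = 0.08677 kg·m².
T = 2π√(I/(mgd)) = 2π√(0.08677/(1.35 × 9.83 × 0.207)) = 1.12 s.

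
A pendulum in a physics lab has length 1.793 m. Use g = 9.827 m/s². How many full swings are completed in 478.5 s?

T = 2π√(L/g) = 2π√(1.793/9.827) = 2.6839 s.
Number of complete oscillations = ⌊478.5/2.6839⌋ = ⌊178.29⌋ = 178.

178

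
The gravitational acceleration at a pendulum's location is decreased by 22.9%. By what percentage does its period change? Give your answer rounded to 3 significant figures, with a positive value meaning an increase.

13.9%

T ∝ 1/√g, so T'/T = 1/√(0.7710) = 1.139.
Percentage change in T = (1.139 − 1) × 100% = 13.9%.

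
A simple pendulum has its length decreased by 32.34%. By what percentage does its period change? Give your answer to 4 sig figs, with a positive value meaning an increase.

T ∝ √L, so T'/T = √(0.67660) = 0.82256.
Percentage change in T = (0.82256 − 1) × 100% = -17.74%.

-17.74%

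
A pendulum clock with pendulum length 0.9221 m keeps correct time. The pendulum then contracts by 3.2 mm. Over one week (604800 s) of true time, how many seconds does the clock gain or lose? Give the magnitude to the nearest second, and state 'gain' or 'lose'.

T ∝ √L, so T'/T = √(0.91890/0.9221) = 0.998263.
In 604800 s of true time the clock registers 604800/0.998263 = 605852.2 s, so it gains 1052 s.

gain 1052 s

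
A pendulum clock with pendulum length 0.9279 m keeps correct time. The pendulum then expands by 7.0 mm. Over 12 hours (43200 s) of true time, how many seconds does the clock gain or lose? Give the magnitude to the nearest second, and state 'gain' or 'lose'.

lose 162 s

T ∝ √L, so T'/T = √(0.93490/0.9279) = 1.00376.
In 43200 s of true time the clock registers 43200/1.00376 = 43038.0 s, so it loses 162 s.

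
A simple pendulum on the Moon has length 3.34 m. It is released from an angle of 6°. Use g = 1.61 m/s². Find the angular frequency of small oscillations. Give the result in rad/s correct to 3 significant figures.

ω = √(g/L) = √(1.61/3.34) = 0.694 rad/s.

0.694 rad/s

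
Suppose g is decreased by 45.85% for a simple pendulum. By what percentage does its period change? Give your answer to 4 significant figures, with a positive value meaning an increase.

35.89%

T ∝ 1/√g, so T'/T = 1/√(0.54150) = 1.3589.
Percentage change in T = (1.3589 − 1) × 100% = 35.89%.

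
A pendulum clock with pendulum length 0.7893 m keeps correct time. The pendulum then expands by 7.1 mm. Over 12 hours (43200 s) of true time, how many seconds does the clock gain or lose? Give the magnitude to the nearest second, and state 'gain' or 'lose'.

T ∝ √L, so T'/T = √(0.79640/0.7893) = 1.00449.
In 43200 s of true time the clock registers 43200/1.00449 = 43007.0 s, so it loses 193 s.

lose 193 s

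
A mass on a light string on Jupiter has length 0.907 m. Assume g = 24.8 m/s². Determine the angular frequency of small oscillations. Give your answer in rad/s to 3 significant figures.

5.23 rad/s

ω = √(g/L) = √(24.8/0.907) = 5.23 rad/s.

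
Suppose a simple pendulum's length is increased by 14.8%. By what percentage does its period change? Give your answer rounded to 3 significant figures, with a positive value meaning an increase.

T ∝ √L, so T'/T = √(1.148) = 1.071.
Percentage change in T = (1.071 − 1) × 100% = 7.14%.

7.14%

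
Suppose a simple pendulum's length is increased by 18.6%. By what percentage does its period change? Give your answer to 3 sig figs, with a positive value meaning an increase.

T ∝ √L, so T'/T = √(1.186) = 1.089.
Percentage change in T = (1.089 − 1) × 100% = 8.90%.

8.90%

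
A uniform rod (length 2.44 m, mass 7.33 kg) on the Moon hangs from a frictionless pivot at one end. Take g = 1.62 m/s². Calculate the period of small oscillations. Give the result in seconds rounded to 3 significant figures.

For a physical pendulum T = 2π√(I/(mgd)), with d = 1.220 m from pivot to centre of mass.
I_cm = mL²/12 = 7.33 × 2.44²/12 = 3.637 kg·m²; I = I_cm + md² = 3.637 + 7.33 × 1.220² = 14.55 kg·m².
T = 2π√(14.55/(7.33 × 1.62 × 1.220)) = 6.30 s.

6.30 s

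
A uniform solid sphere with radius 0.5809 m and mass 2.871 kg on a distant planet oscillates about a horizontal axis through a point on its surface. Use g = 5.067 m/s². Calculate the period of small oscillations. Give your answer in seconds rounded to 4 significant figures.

2.517 s

I_cm = (2/5)mr² = 0.38752 kg·m². The pivot is at distance d = 0.5809 m from the centre of mass.
By the parallel-axis theorem, I = I_cm + md² = 0.38752 + 0.96880 = 1.3563 kg·m².
T = 2π√(I/(mgd)) = 2π√(1.3563/(2.871 × 5.067 × 0.5809)) = 2.517 s.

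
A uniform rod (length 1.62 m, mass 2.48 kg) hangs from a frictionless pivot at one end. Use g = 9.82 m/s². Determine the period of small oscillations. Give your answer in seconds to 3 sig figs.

For a physical pendulum T = 2π√(I/(mgd)), with d = 0.8100 m from pivot to centre of mass.
I_cm = mL²/12 = 2.48 × 1.62²/12 = 0.5424 kg·m²; I = I_cm + md² = 0.5424 + 2.48 × 0.8100² = 2.170 kg·m².
T = 2π√(2.170/(2.48 × 9.82 × 0.8100)) = 2.08 s.

2.08 s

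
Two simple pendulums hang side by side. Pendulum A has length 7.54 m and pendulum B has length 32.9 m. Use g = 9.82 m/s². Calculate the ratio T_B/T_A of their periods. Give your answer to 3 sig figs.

2.09

T ∝ √L, so T_B/T_A = √(L_B/L_A) = √(32.9/7.54) = 2.09.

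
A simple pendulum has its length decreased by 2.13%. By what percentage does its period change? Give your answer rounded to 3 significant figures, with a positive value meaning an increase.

-1.07%

T ∝ √L, so T'/T = √(0.9787) = 0.9893.
Percentage change in T = (0.9893 − 1) × 100% = -1.07%.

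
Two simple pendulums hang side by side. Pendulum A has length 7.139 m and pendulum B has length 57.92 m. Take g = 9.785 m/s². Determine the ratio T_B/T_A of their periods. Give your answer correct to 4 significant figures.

2.848

T ∝ √L, so T_B/T_A = √(L_B/L_A) = √(57.92/7.139) = 2.848.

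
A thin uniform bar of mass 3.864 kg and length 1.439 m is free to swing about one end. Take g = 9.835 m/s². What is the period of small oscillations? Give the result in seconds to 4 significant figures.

For a physical pendulum T = 2π√(I/(mgd)), with d = 0.71950 m from pivot to centre of mass.
I_cm = mL²/12 = 3.864 × 1.439²/12 = 0.66677 kg·m²; I = I_cm + md² = 0.66677 + 3.864 × 0.71950² = 2.6671 kg·m².
T = 2π√(2.6671/(3.864 × 9.835 × 0.71950)) = 1.962 s.

1.962 s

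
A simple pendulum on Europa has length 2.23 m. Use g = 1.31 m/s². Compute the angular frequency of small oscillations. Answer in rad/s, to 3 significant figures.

ω = √(g/L) = √(1.31/2.23) = 0.766 rad/s.

0.766 rad/s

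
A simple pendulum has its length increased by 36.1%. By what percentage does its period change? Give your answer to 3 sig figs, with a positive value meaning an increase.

16.7%

T ∝ √L, so T'/T = √(1.361) = 1.167.
Percentage change in T = (1.167 − 1) × 100% = 16.7%.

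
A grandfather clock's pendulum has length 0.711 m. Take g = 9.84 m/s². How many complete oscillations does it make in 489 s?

289

T = 2π√(L/g) = 2π√(0.711/9.84) = 1.689 s.
Number of complete oscillations = ⌊489/1.689⌋ = ⌊289.5⌋ = 289.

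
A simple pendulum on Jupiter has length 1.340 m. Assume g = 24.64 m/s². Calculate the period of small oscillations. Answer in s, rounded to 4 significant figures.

1.465 s

T = 2π√(L/g) = 2π√(1.340/24.64) = 2π × 0.23320 = 1.465 s.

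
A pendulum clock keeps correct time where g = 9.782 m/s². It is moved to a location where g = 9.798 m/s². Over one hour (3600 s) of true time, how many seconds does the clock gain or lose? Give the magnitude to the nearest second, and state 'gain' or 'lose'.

gain 3 s

The clock's period scales as T ∝ 1/√g, so T'/T = √(9.782/9.798) = 0.999183.
In 3600 s of true time the clock registers 3600/0.999183 = 3602.9 s, so it gains 3 s.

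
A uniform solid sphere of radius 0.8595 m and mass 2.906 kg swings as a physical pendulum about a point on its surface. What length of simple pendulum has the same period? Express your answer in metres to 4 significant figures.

1.203 m

The equivalent simple-pendulum length is L_eq = I/(md), where I is about the pivot and d = 0.85950 m.
I_cm = (2/5)mR² = 0.85871 kg·m², so I = I_cm + md² = 0.85871 + 2.1468 = 3.0055 kg·m².
L_eq = 3.0055/(2.906 × 0.85950) = 1.203 m.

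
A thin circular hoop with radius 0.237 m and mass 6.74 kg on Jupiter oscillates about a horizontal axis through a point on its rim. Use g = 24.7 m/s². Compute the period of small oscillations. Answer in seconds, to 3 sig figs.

I_cm = mr² = 0.3786 kg·m². The pivot is at distance d = 0.237 m from the centre of mass.
By the parallel-axis theorem, I = I_cm + md² = 0.3786 + 0.3786 = 0.7572 kg·m².
T = 2π√(I/(mgd)) = 2π√(0.7572/(6.74 × 24.7 × 0.237)) = 0.870 s.

0.870 s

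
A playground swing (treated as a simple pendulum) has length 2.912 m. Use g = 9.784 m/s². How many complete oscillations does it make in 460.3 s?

T = 2π√(L/g) = 2π√(2.912/9.784) = 3.4278 s.
Number of complete oscillations = ⌊460.3/3.4278⌋ = ⌊134.28⌋ = 134.

134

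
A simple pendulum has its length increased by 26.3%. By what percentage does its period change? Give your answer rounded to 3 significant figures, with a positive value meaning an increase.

12.4%

T ∝ √L, so T'/T = √(1.263) = 1.124.
Percentage change in T = (1.124 − 1) × 100% = 12.4%.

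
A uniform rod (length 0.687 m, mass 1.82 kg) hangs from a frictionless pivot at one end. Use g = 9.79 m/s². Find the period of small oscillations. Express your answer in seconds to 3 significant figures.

For a physical pendulum T = 2π√(I/(mgd)), with d = 0.3435 m from pivot to centre of mass.
I_cm = mL²/12 = 1.82 × 0.687²/12 = 0.07158 kg·m²; I = I_cm + md² = 0.07158 + 1.82 × 0.3435² = 0.2863 kg·m².
T = 2π√(0.2863/(1.82 × 9.79 × 0.3435)) = 1.36 s.

1.36 s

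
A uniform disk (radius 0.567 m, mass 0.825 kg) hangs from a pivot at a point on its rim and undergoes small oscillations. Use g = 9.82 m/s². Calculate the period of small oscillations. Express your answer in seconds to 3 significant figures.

I_cm = ½mr² = 0.1326 kg·m². The pivot is at distance d = 0.567 m from the centre of mass.
By the parallel-axis theorem, I = I_cm + md² = 0.1326 + 0.2652 = 0.3978 kg·m².
T = 2π√(I/(mgd)) = 2π√(0.3978/(0.825 × 9.82 × 0.567)) = 1.85 s.

1.85 s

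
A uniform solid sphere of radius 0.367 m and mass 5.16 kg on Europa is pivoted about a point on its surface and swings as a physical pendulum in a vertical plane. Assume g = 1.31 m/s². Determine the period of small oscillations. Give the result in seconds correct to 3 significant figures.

3.93 s

I_cm = (2/5)mr² = 0.2780 kg·m². The pivot is at distance d = 0.367 m from the centre of mass.
By the parallel-axis theorem, I = I_cm + md² = 0.2780 + 0.6950 = 0.9730 kg·m².
T = 2π√(I/(mgd)) = 2π√(0.9730/(5.16 × 1.31 × 0.367)) = 3.93 s.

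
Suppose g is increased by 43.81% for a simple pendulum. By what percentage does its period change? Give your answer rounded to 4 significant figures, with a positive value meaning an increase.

-16.61%

T ∝ 1/√g, so T'/T = 1/√(1.4381) = 0.83388.
Percentage change in T = (0.83388 − 1) × 100% = -16.61%.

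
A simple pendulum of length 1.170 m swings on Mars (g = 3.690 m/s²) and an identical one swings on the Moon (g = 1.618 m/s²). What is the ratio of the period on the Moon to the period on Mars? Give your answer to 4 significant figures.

T ∝ 1/√g, so T₂/T₁ = √(g₁/g₂) = √(3.690/1.618) = 1.510.

1.510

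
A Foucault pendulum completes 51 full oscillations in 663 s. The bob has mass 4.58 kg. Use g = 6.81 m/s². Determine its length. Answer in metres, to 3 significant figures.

T = 663/51 = 13.00 s.
From T = 2π√(L/g), L = gT²/(4π²) = 6.81 × 13.00²/(4π²) = 29.2 m.

29.2 m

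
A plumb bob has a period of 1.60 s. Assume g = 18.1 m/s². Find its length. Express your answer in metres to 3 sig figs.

1.17 m

From T = 2π√(L/g), L = gT²/(4π²) = 18.1 × 1.600²/(4π²) = 1.17 m.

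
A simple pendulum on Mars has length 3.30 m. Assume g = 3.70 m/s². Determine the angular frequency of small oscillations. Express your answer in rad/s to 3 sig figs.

ω = √(g/L) = √(3.70/3.30) = 1.06 rad/s.

1.06 rad/s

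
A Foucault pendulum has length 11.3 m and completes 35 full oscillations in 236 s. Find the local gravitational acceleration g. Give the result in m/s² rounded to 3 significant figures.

T = 236/35 = 6.743 s.
From T = 2π√(L/g), g = 4π²L/T² = 4π² × 11.3/6.743² = 9.81 m/s².

9.81 m/s²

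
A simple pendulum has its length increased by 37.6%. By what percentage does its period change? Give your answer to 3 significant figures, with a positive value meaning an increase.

17.3%

T ∝ √L, so T'/T = √(1.376) = 1.173.
Percentage change in T = (1.173 − 1) × 100% = 17.3%.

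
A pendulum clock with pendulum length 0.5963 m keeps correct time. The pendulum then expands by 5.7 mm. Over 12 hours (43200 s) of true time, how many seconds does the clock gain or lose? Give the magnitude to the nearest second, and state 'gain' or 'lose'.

T ∝ √L, so T'/T = √(0.60200/0.5963) = 1.00477.
In 43200 s of true time the clock registers 43200/1.00477 = 42995.0 s, so it loses 205 s.

lose 205 s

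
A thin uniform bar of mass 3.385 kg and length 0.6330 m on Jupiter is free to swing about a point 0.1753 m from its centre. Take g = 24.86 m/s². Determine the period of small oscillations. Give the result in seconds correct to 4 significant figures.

For a physical pendulum T = 2π√(I/(mgd)), with d = 0.17530 m from pivot to centre of mass.
I_cm = mL²/12 = 3.385 × 0.6330²/12 = 0.11303 kg·m²; I = I_cm + md² = 0.11303 + 3.385 × 0.17530² = 0.21705 kg·m².
T = 2π√(0.21705/(3.385 × 24.86 × 0.17530)) = 0.7621 s.

0.7621 s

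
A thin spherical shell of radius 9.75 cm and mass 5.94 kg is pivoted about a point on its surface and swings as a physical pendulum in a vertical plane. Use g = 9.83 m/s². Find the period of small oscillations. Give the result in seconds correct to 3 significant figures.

I_cm = (2/3)mr² = 0.03764 kg·m². The pivot is at distance d = 0.0975 m from the centre of mass.
By the parallel-axis theorem, I = I_cm + md² = 0.03764 + 0.05647 = 0.09411 kg·m².
T = 2π√(I/(mgd)) = 2π√(0.09411/(5.94 × 9.83 × 0.0975)) = 0.808 s.

0.808 s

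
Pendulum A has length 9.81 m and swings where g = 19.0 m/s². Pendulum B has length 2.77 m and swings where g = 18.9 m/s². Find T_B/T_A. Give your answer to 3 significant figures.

0.533

T = 2π√(L/g), so T_B/T_A = √((L_B/g_B)/(L_A/g_A)) = √((2.77/18.9)/(9.81/19.0)) = 0.533.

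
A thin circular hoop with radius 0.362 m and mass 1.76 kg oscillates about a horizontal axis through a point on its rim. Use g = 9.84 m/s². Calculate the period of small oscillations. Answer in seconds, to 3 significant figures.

1.70 s

I_cm = mr² = 0.2306 kg·m². The pivot is at distance d = 0.362 m from the centre of mass.
By the parallel-axis theorem, I = I_cm + md² = 0.2306 + 0.2306 = 0.4613 kg·m².
T = 2π√(I/(mgd)) = 2π√(0.4613/(1.76 × 9.84 × 0.362)) = 1.70 s.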